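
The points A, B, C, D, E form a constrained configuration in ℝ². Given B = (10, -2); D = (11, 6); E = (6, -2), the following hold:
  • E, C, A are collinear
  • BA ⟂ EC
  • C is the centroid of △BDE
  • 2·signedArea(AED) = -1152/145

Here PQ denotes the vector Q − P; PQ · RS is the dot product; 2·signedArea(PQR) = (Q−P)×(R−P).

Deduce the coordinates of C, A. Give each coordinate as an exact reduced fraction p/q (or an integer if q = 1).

1. C_x = 9  [C is the centroid of △BDE]
2. C_y = 2/3  [C is the centroid of △BDE]
   → C = (9, 2/3)
3. A_x = 1194/145  [E, C, A are collinear ∩ BA ⟂ EC]
4. A_y = -2/145  [E, C, A are collinear ∩ BA ⟂ EC]
   → A = (1194/145, -2/145)

A = (1194/145, -2/145)
C = (9, 2/3)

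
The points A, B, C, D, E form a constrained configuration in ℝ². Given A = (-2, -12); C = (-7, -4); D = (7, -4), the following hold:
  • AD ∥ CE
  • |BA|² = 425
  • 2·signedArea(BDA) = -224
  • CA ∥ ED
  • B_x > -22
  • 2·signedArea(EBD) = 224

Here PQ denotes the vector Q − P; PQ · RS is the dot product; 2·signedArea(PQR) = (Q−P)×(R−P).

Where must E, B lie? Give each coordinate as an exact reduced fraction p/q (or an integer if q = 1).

1. E_x = 2  [CA ∥ ED ∩ AD ∥ CE]
2. E_y = 4  [CA ∥ ED ∩ AD ∥ CE]
   → E = (2, 4)
3. B_x = -21  [2·signedArea(BDA) = -224 ∩ 2·signedArea(EBD) = 224]
4. B_y = -4  [2·signedArea(BDA) = -224 ∩ 2·signedArea(EBD) = 224]
   → B = (-21, -4)

B = (-21, -4)
E = (2, 4)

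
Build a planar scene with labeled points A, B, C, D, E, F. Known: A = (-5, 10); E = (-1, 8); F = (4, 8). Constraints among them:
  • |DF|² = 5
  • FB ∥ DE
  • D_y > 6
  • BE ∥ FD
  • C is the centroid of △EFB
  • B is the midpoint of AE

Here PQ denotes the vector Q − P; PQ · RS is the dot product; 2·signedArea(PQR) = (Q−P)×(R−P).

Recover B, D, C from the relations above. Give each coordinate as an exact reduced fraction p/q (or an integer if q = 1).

1. B_x = -3  [B is the midpoint of AE]
2. B_y = 9  [B is the midpoint of AE]
   → B = (-3, 9)
3. D_x = 6  [FB ∥ DE ∩ BE ∥ FD]
4. D_y = 7  [FB ∥ DE ∩ BE ∥ FD]
   → D = (6, 7)
5. C_x = 0  [C is the centroid of △EFB]
6. C_y = 25/3  [C is the centroid of △EFB]
   → C = (0, 25/3)

B = (-3, 9)
C = (0, 25/3)
D = (6, 7)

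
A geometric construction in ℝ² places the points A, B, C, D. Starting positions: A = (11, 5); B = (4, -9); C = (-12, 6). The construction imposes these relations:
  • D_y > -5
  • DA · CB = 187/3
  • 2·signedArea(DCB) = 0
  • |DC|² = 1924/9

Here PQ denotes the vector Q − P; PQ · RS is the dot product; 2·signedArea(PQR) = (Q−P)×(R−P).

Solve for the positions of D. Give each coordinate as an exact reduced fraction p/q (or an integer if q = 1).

D = (-4/3, -4)

1. D_x = -4/3  [2·signedArea(DCB) = 0 ∩ DA · CB = 187/3]
2. D_y = -4  [2·signedArea(DCB) = 0 ∩ DA · CB = 187/3]
   → D = (-4/3, -4)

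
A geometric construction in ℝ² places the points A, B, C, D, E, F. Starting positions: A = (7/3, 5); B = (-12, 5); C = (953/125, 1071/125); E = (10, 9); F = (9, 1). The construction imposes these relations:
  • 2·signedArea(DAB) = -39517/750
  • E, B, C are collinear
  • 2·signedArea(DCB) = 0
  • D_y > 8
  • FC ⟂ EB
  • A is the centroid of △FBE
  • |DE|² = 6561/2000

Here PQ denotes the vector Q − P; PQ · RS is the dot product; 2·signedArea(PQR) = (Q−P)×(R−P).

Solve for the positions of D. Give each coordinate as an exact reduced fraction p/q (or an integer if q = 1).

1. D_x = 4109/500  [2·signedArea(DCB) = 0 ∩ 2·signedArea(DAB) = -39517/750]
2. D_y = 2169/250  [2·signedArea(DCB) = 0 ∩ 2·signedArea(DAB) = -39517/750]
   → D = (4109/500, 2169/250)

D = (4109/500, 2169/250)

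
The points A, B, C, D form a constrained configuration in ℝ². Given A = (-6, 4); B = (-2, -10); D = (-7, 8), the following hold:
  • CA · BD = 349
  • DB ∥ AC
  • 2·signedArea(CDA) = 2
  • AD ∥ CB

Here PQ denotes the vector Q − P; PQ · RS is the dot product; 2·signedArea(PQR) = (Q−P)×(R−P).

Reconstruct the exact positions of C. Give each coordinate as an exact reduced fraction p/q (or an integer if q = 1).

1. C_x = -1  [AD ∥ CB ∩ DB ∥ AC]
2. C_y = -14  [AD ∥ CB ∩ DB ∥ AC]
   → C = (-1, -14)

C = (-1, -14)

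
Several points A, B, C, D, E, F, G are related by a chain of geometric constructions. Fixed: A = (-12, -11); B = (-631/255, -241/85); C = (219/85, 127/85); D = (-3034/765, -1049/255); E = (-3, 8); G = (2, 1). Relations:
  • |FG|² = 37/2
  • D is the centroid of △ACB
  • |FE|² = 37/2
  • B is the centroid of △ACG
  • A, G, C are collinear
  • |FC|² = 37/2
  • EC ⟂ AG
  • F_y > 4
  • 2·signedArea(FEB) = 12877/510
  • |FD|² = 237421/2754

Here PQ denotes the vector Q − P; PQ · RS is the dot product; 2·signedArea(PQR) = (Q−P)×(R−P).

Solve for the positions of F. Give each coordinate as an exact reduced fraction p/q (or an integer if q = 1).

F = (-1/2, 9/2)

1. F_x = -1/2  [line 921/85·x + 134/255·y + 519/170 = 0 ∩ |FG|² = 37/2]
2. F_y = 9/2  [line 921/85·x + 134/255·y + 519/170 = 0 ∩ |FG|² = 37/2]
   → F = (-1/2, 9/2)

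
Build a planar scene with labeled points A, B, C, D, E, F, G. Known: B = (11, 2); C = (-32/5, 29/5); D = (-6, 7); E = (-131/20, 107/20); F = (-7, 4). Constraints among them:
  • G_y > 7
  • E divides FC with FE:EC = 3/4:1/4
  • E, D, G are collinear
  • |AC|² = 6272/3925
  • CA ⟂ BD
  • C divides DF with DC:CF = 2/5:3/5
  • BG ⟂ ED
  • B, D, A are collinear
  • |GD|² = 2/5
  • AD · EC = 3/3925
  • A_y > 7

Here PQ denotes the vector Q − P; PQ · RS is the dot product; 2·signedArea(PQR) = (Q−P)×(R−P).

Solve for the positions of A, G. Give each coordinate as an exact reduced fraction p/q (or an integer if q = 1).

A = (-4744/785, 1101/157)
G = (-29/5, 38/5)

1. A_x = -4744/785  [B, D, A are collinear ∩ CA ⟂ BD]
2. A_y = 1101/157  [B, D, A are collinear ∩ CA ⟂ BD]
   → A = (-4744/785, 1101/157)
3. G_x = -29/5  [E, D, G are collinear ∩ BG ⟂ ED]
4. G_y = 38/5  [E, D, G are collinear ∩ BG ⟂ ED]
   → G = (-29/5, 38/5)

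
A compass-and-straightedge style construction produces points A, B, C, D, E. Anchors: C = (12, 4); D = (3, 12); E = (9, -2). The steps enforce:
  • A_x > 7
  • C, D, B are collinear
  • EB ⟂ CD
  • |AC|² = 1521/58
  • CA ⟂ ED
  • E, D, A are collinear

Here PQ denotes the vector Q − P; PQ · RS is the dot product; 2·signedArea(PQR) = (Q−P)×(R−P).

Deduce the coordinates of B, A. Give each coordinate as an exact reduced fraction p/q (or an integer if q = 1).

A = (423/58, 115/58)
B = (1929/145, 412/145)

1. B_x = 1929/145  [C, D, B are collinear ∩ EB ⟂ CD]
2. B_y = 412/145  [C, D, B are collinear ∩ EB ⟂ CD]
   → B = (1929/145, 412/145)
3. A_x = 423/58  [E, D, A are collinear ∩ CA ⟂ ED]
4. A_y = 115/58  [E, D, A are collinear ∩ CA ⟂ ED]
   → A = (423/58, 115/58)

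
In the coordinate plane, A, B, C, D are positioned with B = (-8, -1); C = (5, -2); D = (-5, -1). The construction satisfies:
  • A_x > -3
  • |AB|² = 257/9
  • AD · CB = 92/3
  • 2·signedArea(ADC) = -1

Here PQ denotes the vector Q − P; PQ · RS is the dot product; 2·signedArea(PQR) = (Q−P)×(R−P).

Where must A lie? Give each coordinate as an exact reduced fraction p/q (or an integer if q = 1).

1. A_x = -8/3  [AD · CB = 92/3 ∩ 2·signedArea(ADC) = -1]
2. A_y = -4/3  [AD · CB = 92/3 ∩ 2·signedArea(ADC) = -1]
   → A = (-8/3, -4/3)

A = (-8/3, -4/3)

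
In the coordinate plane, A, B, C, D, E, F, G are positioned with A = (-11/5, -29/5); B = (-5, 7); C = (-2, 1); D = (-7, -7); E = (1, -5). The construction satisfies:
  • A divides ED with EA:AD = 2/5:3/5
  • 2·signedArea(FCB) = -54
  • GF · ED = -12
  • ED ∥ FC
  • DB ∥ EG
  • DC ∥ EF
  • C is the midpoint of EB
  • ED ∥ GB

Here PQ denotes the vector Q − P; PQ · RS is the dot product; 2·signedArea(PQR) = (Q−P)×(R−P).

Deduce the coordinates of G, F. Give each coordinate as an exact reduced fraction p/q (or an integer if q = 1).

F = (6, 3)
G = (3, 9)

1. G_x = 3  [ED ∥ GB ∩ DB ∥ EG]
2. G_y = 9  [ED ∥ GB ∩ DB ∥ EG]
   → G = (3, 9)
3. F_x = 6  [ED ∥ FC ∩ DC ∥ EF]
4. F_y = 3  [ED ∥ FC ∩ DC ∥ EF]
   → F = (6, 3)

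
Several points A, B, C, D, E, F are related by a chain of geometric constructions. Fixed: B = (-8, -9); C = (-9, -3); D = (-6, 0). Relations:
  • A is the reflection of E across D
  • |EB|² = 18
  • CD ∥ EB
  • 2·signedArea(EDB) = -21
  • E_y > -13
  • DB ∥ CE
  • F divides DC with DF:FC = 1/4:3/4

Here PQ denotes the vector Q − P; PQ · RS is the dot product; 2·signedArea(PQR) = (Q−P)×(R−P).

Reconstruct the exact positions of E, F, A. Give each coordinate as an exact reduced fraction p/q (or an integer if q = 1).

1. E_x = -11  [CD ∥ EB ∩ DB ∥ CE]
2. E_y = -12  [CD ∥ EB ∩ DB ∥ CE]
   → E = (-11, -12)
3. F_x = -27/4  [F divides DC with DF:FC = 1/4:3/4]
4. F_y = -3/4  [F divides DC with DF:FC = 1/4:3/4]
   → F = (-27/4, -3/4)
5. A_x = -1  [A is the reflection of E across D]
6. A_y = 12  [A is the reflection of E across D]
   → A = (-1, 12)

A = (-1, 12)
E = (-11, -12)
F = (-27/4, -3/4)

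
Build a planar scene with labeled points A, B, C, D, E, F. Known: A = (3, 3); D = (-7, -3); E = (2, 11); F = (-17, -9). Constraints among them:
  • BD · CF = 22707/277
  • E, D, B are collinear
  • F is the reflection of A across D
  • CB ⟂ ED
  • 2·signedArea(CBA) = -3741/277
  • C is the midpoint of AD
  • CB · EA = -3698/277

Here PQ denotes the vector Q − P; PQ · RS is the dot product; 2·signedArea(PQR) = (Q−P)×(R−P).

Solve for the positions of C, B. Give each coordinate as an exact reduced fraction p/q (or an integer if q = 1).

B = (-1156/277, 387/277)
C = (-2, 0)

1. C_x = -2  [C is the midpoint of AD]
2. C_y = 0  [C is the midpoint of AD]
   → C = (-2, 0)
3. B_x = -1156/277  [E, D, B are collinear ∩ CB ⟂ ED]
4. B_y = 387/277  [E, D, B are collinear ∩ CB ⟂ ED]
   → B = (-1156/277, 387/277)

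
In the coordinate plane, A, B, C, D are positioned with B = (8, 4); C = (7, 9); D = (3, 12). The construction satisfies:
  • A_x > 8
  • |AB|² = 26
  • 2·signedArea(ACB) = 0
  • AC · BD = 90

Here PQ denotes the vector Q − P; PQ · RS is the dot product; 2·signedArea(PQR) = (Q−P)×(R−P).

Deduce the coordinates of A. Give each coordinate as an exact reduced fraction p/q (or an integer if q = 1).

1. A_x = 9  [2·signedArea(ACB) = 0 ∩ AC · BD = 90]
2. A_y = -1  [2·signedArea(ACB) = 0 ∩ AC · BD = 90]
   → A = (9, -1)

A = (9, -1)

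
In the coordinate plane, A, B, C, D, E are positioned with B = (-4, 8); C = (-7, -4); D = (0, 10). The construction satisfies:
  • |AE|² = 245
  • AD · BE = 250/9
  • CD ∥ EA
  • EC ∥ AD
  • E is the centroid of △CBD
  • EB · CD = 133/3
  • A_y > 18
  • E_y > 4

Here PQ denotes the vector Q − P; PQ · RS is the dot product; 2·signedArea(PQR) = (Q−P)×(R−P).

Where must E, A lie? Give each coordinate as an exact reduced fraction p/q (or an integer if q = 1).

1. E_x = -11/3  [E is the centroid of △CBD]
2. E_y = 14/3  [E is the centroid of △CBD]
   → E = (-11/3, 14/3)
3. A_x = 10/3  [EC ∥ AD ∩ CD ∥ EA]
4. A_y = 56/3  [EC ∥ AD ∩ CD ∥ EA]
   → A = (10/3, 56/3)

A = (10/3, 56/3)
E = (-11/3, 14/3)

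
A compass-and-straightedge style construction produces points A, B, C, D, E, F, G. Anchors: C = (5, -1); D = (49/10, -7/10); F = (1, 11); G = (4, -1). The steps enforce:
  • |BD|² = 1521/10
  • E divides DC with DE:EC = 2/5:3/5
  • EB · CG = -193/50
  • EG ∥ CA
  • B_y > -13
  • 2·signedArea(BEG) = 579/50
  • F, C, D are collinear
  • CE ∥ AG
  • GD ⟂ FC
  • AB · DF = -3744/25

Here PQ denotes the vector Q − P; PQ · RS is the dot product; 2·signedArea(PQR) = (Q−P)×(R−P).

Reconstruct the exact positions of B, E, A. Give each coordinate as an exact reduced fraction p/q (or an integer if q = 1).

1. E_x = 247/50  [E divides DC with DE:EC = 2/5:3/5]
2. E_y = -41/50  [E divides DC with DE:EC = 2/5:3/5]
   → E = (247/50, -41/50)
3. A_x = 203/50  [CE ∥ AG ∩ EG ∥ CA]
4. A_y = -59/50  [CE ∥ AG ∩ EG ∥ CA]
   → A = (203/50, -59/50)
5. B_x = 44/5  [2·signedArea(BEG) = 579/50 ∩ AB · DF = -3744/25]
6. B_y = -62/5  [2·signedArea(BEG) = 579/50 ∩ AB · DF = -3744/25]
   → B = (44/5, -62/5)

A = (203/50, -59/50)
B = (44/5, -62/5)
E = (247/50, -41/50)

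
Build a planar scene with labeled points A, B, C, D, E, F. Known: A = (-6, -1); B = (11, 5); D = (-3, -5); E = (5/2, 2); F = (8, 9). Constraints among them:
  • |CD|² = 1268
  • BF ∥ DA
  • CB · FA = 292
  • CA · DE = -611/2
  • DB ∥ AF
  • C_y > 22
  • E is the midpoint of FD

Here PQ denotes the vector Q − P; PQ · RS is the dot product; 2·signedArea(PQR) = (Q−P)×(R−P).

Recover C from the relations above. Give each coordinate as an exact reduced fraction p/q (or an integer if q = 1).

C = (19, 23)

1. C_x = 19  [CA · DE = -611/2 ∩ CB · FA = 292]
2. C_y = 23  [CA · DE = -611/2 ∩ CB · FA = 292]
   → C = (19, 23)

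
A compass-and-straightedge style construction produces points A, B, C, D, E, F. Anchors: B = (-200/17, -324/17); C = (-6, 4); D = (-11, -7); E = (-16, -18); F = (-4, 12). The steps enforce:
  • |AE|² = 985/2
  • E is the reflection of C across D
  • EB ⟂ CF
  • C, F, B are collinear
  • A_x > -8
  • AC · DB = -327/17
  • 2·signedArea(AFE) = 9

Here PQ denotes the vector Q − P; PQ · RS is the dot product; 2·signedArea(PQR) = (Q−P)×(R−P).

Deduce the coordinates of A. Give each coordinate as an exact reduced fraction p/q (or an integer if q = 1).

1. A_x = -15/2  [AC · DB = -327/17 ∩ 2·signedArea(AFE) = 9]
2. A_y = 5/2  [AC · DB = -327/17 ∩ 2·signedArea(AFE) = 9]
   → A = (-15/2, 5/2)

A = (-15/2, 5/2)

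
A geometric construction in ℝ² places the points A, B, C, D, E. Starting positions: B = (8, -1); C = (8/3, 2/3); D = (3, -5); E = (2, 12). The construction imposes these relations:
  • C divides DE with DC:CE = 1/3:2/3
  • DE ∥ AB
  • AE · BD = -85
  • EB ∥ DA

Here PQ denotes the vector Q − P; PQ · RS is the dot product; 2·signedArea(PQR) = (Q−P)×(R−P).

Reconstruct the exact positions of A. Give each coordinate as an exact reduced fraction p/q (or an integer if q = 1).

A = (9, -18)

1. A_x = 9  [DE ∥ AB ∩ EB ∥ DA]
2. A_y = -18  [DE ∥ AB ∩ EB ∥ DA]
   → A = (9, -18)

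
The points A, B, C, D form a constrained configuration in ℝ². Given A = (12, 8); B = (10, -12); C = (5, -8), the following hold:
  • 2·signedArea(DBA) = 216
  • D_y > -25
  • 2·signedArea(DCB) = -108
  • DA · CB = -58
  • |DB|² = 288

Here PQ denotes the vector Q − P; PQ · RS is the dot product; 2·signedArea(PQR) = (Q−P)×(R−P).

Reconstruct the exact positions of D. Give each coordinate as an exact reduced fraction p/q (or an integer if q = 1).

1. D_x = -2  [DA · CB = -58 ∩ 2·signedArea(DBA) = 216]
2. D_y = -24  [DA · CB = -58 ∩ 2·signedArea(DBA) = 216]
   → D = (-2, -24)

D = (-2, -24)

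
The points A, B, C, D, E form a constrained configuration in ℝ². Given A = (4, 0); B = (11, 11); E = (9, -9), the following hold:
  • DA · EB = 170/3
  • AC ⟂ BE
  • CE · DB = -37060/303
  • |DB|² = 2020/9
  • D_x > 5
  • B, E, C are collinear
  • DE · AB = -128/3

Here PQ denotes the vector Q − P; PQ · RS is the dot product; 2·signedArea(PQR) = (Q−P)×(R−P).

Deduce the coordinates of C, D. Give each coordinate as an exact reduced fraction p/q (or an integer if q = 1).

C = (994/101, -59/101)
D = (17/3, -3)

1. C_x = 994/101  [B, E, C are collinear ∩ AC ⟂ BE]
2. C_y = -59/101  [B, E, C are collinear ∩ AC ⟂ BE]
   → C = (994/101, -59/101)
3. D_x = 17/3  [DE · AB = -128/3 ∩ DA · EB = 170/3]
4. D_y = -3  [DE · AB = -128/3 ∩ DA · EB = 170/3]
   → D = (17/3, -3)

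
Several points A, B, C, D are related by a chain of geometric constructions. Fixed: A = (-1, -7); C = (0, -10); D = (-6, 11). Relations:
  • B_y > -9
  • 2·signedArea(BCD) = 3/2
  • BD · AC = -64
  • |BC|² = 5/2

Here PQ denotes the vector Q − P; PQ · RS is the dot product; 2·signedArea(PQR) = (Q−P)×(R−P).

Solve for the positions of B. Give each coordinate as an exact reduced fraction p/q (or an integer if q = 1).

B = (-1/2, -17/2)

1. B_x = -1/2  [2·signedArea(BCD) = 3/2 ∩ BD · AC = -64]
2. B_y = -17/2  [2·signedArea(BCD) = 3/2 ∩ BD · AC = -64]
   → B = (-1/2, -17/2)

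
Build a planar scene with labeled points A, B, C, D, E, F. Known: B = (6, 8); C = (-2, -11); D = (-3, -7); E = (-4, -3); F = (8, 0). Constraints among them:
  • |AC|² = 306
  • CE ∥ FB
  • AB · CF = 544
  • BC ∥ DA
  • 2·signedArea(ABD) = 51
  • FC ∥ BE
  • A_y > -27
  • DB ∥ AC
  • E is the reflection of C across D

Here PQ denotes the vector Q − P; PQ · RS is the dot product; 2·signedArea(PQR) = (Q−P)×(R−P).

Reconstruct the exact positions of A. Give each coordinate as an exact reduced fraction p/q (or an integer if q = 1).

A = (-11, -26)

1. A_x = -11  [DB ∥ AC ∩ BC ∥ DA]
2. A_y = -26  [DB ∥ AC ∩ BC ∥ DA]
   → A = (-11, -26)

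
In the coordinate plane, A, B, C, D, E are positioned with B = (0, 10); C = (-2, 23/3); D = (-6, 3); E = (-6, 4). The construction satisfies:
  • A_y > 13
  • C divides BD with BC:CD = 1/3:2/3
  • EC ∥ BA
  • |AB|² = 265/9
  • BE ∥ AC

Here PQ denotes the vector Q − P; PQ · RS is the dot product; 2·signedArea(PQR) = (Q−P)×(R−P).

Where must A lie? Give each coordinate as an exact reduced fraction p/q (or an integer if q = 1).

A = (4, 41/3)

1. A_x = 4  [BE ∥ AC ∩ EC ∥ BA]
2. A_y = 41/3  [BE ∥ AC ∩ EC ∥ BA]
   → A = (4, 41/3)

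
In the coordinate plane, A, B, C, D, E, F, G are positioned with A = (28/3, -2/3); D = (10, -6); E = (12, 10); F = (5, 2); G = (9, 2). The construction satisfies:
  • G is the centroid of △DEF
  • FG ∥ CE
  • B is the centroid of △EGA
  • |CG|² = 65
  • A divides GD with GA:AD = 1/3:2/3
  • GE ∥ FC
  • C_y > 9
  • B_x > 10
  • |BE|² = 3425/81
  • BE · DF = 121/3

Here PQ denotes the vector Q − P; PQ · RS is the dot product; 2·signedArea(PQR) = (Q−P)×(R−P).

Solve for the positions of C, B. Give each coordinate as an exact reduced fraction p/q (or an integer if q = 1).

1. C_x = 8  [FG ∥ CE ∩ GE ∥ FC]
2. C_y = 10  [FG ∥ CE ∩ GE ∥ FC]
   → C = (8, 10)
3. B_x = 91/9  [B is the centroid of △EGA]
4. B_y = 34/9  [B is the centroid of △EGA]
   → B = (91/9, 34/9)

B = (91/9, 34/9)
C = (8, 10)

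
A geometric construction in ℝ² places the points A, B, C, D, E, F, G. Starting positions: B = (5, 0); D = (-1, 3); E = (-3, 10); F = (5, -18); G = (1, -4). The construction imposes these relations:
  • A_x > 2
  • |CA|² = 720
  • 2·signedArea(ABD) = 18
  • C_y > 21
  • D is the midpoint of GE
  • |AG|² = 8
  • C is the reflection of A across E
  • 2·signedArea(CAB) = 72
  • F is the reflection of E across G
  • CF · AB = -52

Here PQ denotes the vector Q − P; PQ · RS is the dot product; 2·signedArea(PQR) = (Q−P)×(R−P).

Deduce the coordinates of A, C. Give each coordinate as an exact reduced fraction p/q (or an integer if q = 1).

A = (3, -2)
C = (-9, 22)

1. A_x = 3  [line -3·x + -6·y + -3 = 0 ∩ |AG|² = 8]
2. A_y = -2  [line -3·x + -6·y + -3 = 0 ∩ |AG|² = 8]
   → A = (3, -2)
3. C_x = -9  [C is the reflection of A across E]
4. C_y = 22  [C is the reflection of A across E]
   → C = (-9, 22)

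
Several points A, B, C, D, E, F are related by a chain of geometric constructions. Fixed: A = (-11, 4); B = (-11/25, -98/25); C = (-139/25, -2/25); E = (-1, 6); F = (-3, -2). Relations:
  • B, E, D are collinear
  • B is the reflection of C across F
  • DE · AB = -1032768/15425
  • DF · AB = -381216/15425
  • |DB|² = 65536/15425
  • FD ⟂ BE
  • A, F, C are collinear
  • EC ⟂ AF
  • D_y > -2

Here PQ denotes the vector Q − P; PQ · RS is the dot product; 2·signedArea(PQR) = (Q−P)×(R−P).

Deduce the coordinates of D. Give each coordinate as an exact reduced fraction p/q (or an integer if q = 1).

1. D_x = -8579/15425  [B, E, D are collinear ∩ FD ⟂ BE]
2. D_y = -28722/15425  [B, E, D are collinear ∩ FD ⟂ BE]
   → D = (-8579/15425, -28722/15425)

D = (-8579/15425, -28722/15425)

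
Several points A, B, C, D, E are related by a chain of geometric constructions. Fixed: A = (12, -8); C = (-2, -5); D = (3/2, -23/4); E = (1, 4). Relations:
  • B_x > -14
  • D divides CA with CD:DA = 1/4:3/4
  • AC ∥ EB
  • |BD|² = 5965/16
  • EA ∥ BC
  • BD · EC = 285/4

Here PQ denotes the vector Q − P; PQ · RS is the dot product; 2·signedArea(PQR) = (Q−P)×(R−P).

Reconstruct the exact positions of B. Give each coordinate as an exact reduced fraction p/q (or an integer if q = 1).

1. B_x = -13  [EA ∥ BC ∩ AC ∥ EB]
2. B_y = 7  [EA ∥ BC ∩ AC ∥ EB]
   → B = (-13, 7)

B = (-13, 7)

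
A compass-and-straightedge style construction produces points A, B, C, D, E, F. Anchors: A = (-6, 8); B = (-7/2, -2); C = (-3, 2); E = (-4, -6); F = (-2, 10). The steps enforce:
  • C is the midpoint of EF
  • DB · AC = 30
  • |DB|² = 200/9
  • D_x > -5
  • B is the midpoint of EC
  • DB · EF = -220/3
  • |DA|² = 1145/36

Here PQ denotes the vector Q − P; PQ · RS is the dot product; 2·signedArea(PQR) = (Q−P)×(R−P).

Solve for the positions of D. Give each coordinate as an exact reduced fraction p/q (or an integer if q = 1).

1. D_x = -25/6  [DB · EF = -220/3 ∩ DB · AC = 30]
2. D_y = 8/3  [DB · EF = -220/3 ∩ DB · AC = 30]
   → D = (-25/6, 8/3)

D = (-25/6, 8/3)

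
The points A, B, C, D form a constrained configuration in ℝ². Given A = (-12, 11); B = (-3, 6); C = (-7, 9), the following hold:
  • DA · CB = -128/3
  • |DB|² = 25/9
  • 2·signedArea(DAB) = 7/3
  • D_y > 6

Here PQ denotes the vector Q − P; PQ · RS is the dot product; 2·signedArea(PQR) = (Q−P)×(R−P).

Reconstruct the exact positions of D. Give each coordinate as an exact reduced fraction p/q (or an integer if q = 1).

1. D_x = -13/3  [2·signedArea(DAB) = 7/3 ∩ DA · CB = -128/3]
2. D_y = 7  [2·signedArea(DAB) = 7/3 ∩ DA · CB = -128/3]
   → D = (-13/3, 7)

D = (-13/3, 7)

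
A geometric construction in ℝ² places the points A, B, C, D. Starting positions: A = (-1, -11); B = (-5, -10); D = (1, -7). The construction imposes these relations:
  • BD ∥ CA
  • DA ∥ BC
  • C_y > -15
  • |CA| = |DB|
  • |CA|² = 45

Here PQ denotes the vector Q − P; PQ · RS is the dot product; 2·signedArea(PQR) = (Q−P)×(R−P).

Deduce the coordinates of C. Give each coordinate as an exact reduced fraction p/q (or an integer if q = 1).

C = (-7, -14)

1. C_x = -7  [BD ∥ CA ∩ DA ∥ BC]
2. C_y = -14  [BD ∥ CA ∩ DA ∥ BC]
   → C = (-7, -14)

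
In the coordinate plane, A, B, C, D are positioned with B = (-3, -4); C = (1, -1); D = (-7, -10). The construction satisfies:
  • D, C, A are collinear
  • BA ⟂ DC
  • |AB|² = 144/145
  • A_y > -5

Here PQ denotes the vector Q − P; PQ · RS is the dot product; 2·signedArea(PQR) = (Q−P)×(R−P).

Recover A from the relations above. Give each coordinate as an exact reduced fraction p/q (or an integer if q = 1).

A = (-327/145, -676/145)

1. A_x = -327/145  [D, C, A are collinear ∩ BA ⟂ DC]
2. A_y = -676/145  [D, C, A are collinear ∩ BA ⟂ DC]
   → A = (-327/145, -676/145)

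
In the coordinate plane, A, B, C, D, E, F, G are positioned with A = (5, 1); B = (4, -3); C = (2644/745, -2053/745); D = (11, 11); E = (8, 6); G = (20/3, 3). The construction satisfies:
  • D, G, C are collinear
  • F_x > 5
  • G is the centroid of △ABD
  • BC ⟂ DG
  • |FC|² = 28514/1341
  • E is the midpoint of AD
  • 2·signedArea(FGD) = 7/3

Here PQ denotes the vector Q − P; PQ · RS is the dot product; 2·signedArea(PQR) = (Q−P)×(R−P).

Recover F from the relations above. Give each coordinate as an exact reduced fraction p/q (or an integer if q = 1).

1. F_x = 12329/2235  [line -8·x + 13/3·y + 38 = 0 ∩ |FC|² = 28514/1341]
2. F_y = 1054/745  [line -8·x + 13/3·y + 38 = 0 ∩ |FC|² = 28514/1341]
   → F = (12329/2235, 1054/745)

F = (12329/2235, 1054/745)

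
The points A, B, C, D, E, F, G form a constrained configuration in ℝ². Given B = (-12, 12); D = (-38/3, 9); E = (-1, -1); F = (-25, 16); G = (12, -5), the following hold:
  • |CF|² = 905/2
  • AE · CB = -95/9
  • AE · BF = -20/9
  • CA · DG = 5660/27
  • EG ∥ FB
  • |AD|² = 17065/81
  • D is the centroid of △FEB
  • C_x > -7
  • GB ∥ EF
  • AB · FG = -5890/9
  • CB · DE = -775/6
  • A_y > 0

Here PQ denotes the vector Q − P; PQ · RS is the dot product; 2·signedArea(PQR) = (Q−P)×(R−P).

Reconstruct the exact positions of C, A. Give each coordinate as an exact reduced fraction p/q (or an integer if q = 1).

A = (-5/9, 1)
C = (-13/2, 11/2)

1. C_x = -13/2  [line -35/3·x + 10·y + -785/6 = 0 ∩ |CF|² = 905/2]
2. C_y = 11/2  [line -35/3·x + 10·y + -785/6 = 0 ∩ |CF|² = 905/2]
   → C = (-13/2, 11/2)
3. A_x = -5/9  [AE · BF = -20/9 ∩ CA · DG = 5660/27]
4. A_y = 1  [AE · BF = -20/9 ∩ CA · DG = 5660/27]
   → A = (-5/9, 1)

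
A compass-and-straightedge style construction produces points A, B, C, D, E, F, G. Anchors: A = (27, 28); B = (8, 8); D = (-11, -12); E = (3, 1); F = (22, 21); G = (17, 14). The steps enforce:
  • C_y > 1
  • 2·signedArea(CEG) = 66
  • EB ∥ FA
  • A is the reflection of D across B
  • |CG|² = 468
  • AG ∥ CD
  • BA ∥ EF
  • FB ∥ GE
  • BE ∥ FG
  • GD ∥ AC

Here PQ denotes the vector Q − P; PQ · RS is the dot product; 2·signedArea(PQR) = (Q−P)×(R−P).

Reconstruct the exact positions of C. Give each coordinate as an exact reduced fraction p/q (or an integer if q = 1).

C = (-1, 2)

1. C_x = -1  [AG ∥ CD ∩ GD ∥ AC]
2. C_y = 2  [AG ∥ CD ∩ GD ∥ AC]
   → C = (-1, 2)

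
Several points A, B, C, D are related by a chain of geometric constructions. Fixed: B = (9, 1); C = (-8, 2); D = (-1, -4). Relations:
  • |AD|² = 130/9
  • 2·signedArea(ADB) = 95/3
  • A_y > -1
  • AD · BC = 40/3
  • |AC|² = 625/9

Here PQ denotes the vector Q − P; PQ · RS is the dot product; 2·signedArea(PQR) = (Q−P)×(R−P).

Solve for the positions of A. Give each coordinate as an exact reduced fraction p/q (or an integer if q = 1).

A = (0, -1/3)

1. A_x = 0  [2·signedArea(ADB) = 95/3 ∩ AD · BC = 40/3]
2. A_y = -1/3  [2·signedArea(ADB) = 95/3 ∩ AD · BC = 40/3]
   → A = (0, -1/3)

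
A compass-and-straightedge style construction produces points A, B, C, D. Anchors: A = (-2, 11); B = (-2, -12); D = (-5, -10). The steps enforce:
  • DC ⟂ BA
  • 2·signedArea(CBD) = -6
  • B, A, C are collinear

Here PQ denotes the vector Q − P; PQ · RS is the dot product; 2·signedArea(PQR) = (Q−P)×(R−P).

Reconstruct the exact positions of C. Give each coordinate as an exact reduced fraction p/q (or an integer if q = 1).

1. C_x = -2  [B, A, C are collinear ∩ DC ⟂ BA]
2. C_y = -10  [B, A, C are collinear ∩ DC ⟂ BA]
   → C = (-2, -10)

C = (-2, -10)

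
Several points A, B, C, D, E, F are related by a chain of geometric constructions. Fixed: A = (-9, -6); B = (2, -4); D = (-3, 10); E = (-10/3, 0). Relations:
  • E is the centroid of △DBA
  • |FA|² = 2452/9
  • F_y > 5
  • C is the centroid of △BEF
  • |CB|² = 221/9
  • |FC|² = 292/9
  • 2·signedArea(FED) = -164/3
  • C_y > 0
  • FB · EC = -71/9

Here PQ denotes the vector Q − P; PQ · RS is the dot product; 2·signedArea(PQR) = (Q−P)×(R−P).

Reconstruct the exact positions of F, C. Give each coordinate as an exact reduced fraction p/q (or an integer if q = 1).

C = (1/3, 2/3)
F = (7/3, 6)

1. F_x = 7/3  [line -10·x + 1/3·y + 64/3 = 0 ∩ |FA|² = 2452/9]
2. F_y = 6  [line -10·x + 1/3·y + 64/3 = 0 ∩ |FA|² = 2452/9]
   → F = (7/3, 6)
3. C_x = 1/3  [C is the centroid of △BEF]
4. C_y = 2/3  [C is the centroid of △BEF]
   → C = (1/3, 2/3)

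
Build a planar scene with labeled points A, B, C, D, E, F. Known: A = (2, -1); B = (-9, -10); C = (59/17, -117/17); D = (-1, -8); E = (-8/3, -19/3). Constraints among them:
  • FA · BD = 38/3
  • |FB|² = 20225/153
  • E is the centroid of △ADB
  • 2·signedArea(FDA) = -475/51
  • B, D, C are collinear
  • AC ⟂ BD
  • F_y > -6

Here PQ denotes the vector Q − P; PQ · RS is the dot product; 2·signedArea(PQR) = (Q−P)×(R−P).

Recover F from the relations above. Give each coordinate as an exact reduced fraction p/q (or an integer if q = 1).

1. F_x = 76/51  [2·signedArea(FDA) = -475/51 ∩ FA · BD = 38/3]
2. F_y = -90/17  [2·signedArea(FDA) = -475/51 ∩ FA · BD = 38/3]
   → F = (76/51, -90/17)

F = (76/51, -90/17)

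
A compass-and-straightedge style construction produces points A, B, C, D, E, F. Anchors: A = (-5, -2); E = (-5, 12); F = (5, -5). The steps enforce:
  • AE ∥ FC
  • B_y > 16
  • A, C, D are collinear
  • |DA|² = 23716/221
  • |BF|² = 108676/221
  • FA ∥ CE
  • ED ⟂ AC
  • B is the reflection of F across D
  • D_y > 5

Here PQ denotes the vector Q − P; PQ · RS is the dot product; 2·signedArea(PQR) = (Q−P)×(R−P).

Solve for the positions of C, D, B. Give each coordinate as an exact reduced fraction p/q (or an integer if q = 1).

B = (-235/221, 3609/221)
C = (5, 9)
D = (435/221, 1252/221)

1. C_x = 5  [FA ∥ CE ∩ AE ∥ FC]
2. C_y = 9  [FA ∥ CE ∩ AE ∥ FC]
   → C = (5, 9)
3. D_x = 435/221  [A, C, D are collinear ∩ ED ⟂ AC]
4. D_y = 1252/221  [A, C, D are collinear ∩ ED ⟂ AC]
   → D = (435/221, 1252/221)
5. B_x = -235/221  [B is the reflection of F across D]
6. B_y = 3609/221  [B is the reflection of F across D]
   → B = (-235/221, 3609/221)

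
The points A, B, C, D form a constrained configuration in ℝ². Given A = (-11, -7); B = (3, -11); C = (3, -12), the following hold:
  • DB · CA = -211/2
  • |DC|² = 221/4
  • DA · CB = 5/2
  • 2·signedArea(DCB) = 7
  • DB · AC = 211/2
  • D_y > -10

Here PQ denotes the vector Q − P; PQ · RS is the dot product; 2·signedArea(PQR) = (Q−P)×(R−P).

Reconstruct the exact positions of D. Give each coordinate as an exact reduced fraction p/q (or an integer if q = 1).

1. D_x = -4  [2·signedArea(DCB) = 7 ∩ DB · CA = -211/2]
2. D_y = -19/2  [2·signedArea(DCB) = 7 ∩ DB · CA = -211/2]
   → D = (-4, -19/2)

D = (-4, -19/2)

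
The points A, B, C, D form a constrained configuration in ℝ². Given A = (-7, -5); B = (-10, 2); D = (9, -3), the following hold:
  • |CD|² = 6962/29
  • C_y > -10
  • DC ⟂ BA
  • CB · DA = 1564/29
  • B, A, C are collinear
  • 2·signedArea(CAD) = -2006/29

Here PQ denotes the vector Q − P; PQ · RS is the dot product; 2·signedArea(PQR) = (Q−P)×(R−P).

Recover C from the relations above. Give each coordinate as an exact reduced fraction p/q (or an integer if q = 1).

1. C_x = -152/29  [B, A, C are collinear ∩ DC ⟂ BA]
2. C_y = -264/29  [B, A, C are collinear ∩ DC ⟂ BA]
   → C = (-152/29, -264/29)

C = (-152/29, -264/29)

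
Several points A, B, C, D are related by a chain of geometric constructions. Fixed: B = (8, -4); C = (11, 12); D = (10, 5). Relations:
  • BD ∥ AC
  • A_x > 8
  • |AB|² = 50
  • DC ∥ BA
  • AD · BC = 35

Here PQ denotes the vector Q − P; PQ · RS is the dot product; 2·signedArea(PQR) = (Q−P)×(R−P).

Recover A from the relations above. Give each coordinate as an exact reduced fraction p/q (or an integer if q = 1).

1. A_x = 9  [BD ∥ AC ∩ DC ∥ BA]
2. A_y = 3  [BD ∥ AC ∩ DC ∥ BA]
   → A = (9, 3)

A = (9, 3)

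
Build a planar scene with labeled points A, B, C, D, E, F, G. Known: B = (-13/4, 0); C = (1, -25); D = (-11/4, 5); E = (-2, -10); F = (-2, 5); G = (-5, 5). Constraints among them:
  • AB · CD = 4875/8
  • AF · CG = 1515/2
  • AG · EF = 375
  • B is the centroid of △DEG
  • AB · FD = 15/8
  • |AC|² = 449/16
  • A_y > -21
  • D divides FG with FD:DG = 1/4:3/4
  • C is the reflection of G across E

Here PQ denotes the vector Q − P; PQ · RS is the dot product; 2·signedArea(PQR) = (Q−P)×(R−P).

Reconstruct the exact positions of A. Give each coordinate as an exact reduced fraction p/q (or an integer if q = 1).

1. A_x = -3/4  [AB · CD = 4875/8 ∩ AG · EF = 375]
2. A_y = -20  [AB · CD = 4875/8 ∩ AG · EF = 375]
   → A = (-3/4, -20)

A = (-3/4, -20)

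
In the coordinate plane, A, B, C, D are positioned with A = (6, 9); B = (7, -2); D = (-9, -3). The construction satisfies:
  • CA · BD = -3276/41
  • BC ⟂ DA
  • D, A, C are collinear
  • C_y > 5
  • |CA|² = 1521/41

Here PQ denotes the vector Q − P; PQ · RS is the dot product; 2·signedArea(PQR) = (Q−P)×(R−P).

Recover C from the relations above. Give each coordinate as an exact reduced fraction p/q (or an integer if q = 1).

1. C_x = 51/41  [D, A, C are collinear ∩ BC ⟂ DA]
2. C_y = 213/41  [D, A, C are collinear ∩ BC ⟂ DA]
   → C = (51/41, 213/41)

C = (51/41, 213/41)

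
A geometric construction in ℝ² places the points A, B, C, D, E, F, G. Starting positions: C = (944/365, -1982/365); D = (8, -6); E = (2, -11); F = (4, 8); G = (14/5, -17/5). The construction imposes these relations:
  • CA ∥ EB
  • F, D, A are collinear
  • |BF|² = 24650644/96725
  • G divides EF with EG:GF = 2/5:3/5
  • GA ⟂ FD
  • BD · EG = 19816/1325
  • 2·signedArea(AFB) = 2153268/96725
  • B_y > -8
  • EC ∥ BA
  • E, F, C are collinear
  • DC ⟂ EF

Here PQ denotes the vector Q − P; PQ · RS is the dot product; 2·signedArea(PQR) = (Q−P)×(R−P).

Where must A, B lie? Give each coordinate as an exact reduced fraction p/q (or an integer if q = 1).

1. A_x = 1834/265  [F, D, A are collinear ∩ GA ⟂ FD]
2. A_y = -589/265  [F, D, A are collinear ∩ GA ⟂ FD]
   → A = (1834/265, -589/265)
3. B_x = 24508/3869  [EC ∥ BA ∩ CA ∥ EB]
4. B_y = -150746/19345  [EC ∥ BA ∩ CA ∥ EB]
   → B = (24508/3869, -150746/19345)

A = (1834/265, -589/265)
B = (24508/3869, -150746/19345)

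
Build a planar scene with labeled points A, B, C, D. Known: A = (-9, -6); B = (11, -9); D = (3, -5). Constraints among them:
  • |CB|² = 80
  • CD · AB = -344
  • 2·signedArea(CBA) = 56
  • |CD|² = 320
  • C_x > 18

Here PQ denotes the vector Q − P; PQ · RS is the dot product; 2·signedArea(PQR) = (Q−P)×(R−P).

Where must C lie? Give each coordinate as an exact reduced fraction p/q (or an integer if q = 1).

1. C_x = 19  [2·signedArea(CBA) = 56 ∩ CD · AB = -344]
2. C_y = -13  [2·signedArea(CBA) = 56 ∩ CD · AB = -344]
   → C = (19, -13)

C = (19, -13)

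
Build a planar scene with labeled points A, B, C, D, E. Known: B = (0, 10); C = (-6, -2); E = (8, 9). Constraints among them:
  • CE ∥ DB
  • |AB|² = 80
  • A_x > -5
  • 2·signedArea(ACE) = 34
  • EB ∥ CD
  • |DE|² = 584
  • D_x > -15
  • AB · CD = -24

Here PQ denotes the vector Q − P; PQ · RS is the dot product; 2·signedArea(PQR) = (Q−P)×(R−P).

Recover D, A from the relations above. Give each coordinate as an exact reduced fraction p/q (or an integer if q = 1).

1. D_x = -14  [CE ∥ DB ∩ EB ∥ CD]
2. D_y = -1  [CE ∥ DB ∩ EB ∥ CD]
   → D = (-14, -1)
3. A_x = -4  [2·signedArea(ACE) = 34 ∩ AB · CD = -24]
4. A_y = 2  [2·signedArea(ACE) = 34 ∩ AB · CD = -24]
   → A = (-4, 2)

A = (-4, 2)
D = (-14, -1)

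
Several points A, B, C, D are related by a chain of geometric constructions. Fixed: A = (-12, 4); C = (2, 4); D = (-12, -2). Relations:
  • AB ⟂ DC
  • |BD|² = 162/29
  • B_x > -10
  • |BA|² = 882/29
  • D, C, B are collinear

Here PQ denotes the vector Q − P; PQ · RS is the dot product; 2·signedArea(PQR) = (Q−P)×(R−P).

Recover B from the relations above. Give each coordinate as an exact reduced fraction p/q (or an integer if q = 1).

1. B_x = -285/29  [D, C, B are collinear ∩ AB ⟂ DC]
2. B_y = -31/29  [D, C, B are collinear ∩ AB ⟂ DC]
   → B = (-285/29, -31/29)

B = (-285/29, -31/29)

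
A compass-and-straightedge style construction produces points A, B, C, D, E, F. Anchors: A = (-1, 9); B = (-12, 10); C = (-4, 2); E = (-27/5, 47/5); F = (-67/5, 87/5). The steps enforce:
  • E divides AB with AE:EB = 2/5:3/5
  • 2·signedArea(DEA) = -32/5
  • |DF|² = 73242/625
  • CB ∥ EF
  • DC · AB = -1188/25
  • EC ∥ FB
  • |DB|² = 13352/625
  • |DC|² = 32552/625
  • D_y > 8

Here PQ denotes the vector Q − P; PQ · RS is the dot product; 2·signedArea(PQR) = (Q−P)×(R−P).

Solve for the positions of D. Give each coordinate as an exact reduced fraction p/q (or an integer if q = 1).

1. D_x = -194/25  [2·signedArea(DEA) = -32/5 ∩ DC · AB = -1188/25]
2. D_y = 204/25  [2·signedArea(DEA) = -32/5 ∩ DC · AB = -1188/25]
   → D = (-194/25, 204/25)

D = (-194/25, 204/25)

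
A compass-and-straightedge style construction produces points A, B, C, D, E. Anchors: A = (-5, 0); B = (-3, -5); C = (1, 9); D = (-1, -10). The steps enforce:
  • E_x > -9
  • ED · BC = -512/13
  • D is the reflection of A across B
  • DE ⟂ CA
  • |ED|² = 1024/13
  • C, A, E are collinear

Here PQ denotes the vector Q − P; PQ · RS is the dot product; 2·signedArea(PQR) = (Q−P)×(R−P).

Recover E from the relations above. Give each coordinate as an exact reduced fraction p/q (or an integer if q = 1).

E = (-109/13, -66/13)

1. E_x = -109/13  [C, A, E are collinear ∩ DE ⟂ CA]
2. E_y = -66/13  [C, A, E are collinear ∩ DE ⟂ CA]
   → E = (-109/13, -66/13)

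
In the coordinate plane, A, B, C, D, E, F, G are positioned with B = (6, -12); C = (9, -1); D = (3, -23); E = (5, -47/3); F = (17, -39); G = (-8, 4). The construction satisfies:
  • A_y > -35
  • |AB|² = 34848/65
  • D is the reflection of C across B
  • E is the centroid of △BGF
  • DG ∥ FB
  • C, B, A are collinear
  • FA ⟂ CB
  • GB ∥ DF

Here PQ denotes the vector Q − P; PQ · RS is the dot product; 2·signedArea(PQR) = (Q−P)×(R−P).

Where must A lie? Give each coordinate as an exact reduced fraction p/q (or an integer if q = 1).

A = (-6/65, -2232/65)

1. A_x = -6/65  [C, B, A are collinear ∩ FA ⟂ CB]
2. A_y = -2232/65  [C, B, A are collinear ∩ FA ⟂ CB]
   → A = (-6/65, -2232/65)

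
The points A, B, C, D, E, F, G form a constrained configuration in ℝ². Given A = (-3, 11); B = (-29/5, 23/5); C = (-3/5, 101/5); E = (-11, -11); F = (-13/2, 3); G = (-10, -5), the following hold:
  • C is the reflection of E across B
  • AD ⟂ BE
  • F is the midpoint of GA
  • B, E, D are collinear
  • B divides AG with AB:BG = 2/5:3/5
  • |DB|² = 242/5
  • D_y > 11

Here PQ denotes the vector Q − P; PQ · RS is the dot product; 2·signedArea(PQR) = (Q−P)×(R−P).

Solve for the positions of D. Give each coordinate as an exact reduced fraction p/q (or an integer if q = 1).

D = (-18/5, 56/5)

1. D_x = -18/5  [B, E, D are collinear ∩ AD ⟂ BE]
2. D_y = 56/5  [B, E, D are collinear ∩ AD ⟂ BE]
   → D = (-18/5, 56/5)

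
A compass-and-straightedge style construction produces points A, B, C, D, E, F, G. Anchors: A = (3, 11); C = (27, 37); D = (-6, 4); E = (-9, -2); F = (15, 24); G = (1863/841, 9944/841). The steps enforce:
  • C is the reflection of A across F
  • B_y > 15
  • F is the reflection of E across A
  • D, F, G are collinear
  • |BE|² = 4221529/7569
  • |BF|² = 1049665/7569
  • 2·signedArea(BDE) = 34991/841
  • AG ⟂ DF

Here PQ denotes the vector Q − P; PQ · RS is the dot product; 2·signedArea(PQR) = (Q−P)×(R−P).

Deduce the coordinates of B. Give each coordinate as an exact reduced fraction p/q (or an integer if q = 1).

B = (5667/841, 39379/2523)

1. B_x = 5667/841  [line 6·x + -3·y + 5377/841 = 0 ∩ |BE|² = 4221529/7569]
2. B_y = 39379/2523  [line 6·x + -3·y + 5377/841 = 0 ∩ |BE|² = 4221529/7569]
   → B = (5667/841, 39379/2523)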